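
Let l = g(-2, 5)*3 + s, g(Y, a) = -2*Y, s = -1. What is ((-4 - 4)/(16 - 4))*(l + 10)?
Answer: -14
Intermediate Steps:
l = 11 (l = -2*(-2)*3 - 1 = 4*3 - 1 = 12 - 1 = 11)
((-4 - 4)/(16 - 4))*(l + 10) = ((-4 - 4)/(16 - 4))*(11 + 10) = -8/12*21 = -8*1/12*21 = -2/3*21 = -14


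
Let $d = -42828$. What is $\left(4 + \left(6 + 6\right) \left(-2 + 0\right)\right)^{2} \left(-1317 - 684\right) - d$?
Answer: $-757572$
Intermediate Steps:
$\left(4 + \left(6 + 6\right) \left(-2 + 0\right)\right)^{2} \left(-1317 - 684\right) - d = \left(4 + \left(6 + 6\right) \left(-2 + 0\right)\right)^{2} \left(-1317 - 684\right) - -42828 = \left(4 + 12 \left(-2\right)\right)^{2} \left(-2001\right) + 42828 = \left(4 - 24\right)^{2} \left(-2001\right) + 42828 = \left(-20\right)^{2} \left(-2001\right) + 42828 = 400 \left(-2001\right) + 42828 = -800400 + 42828 = -757572$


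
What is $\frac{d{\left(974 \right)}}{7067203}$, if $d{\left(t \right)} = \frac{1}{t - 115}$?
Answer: $\frac{1}{6070727377} \approx 1.6472 \cdot 10^{-10}$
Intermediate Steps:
$d{\left(t \right)} = \frac{1}{-115 + t}$
$\frac{d{\left(974 \right)}}{7067203} = \frac{1}{\left(-115 + 974\right) 7067203} = \frac{1}{859} \cdot \frac{1}{7067203} = \frac{1}{6070727377}$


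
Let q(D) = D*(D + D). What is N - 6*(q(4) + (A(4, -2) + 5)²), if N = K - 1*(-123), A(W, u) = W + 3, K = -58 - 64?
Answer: -1055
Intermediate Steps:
K = -122
q(D) = 2*D² (q(D) = D*(2*D) = 2*D²)
A(W, u) = 3 + W
N = 1 (N = -122 - 1*(-123) = -122 + 123 = 1)
N - 6*(q(4) + (A(4, -2) + 5)²) = 1 - 6*(2*4² + ((3 + 4) + 5)²) = 1 - 6*(2*16 + (7 + 5)²) = 1 - 6*(32 + 12²) = 1 - 6*(32 + 144) = 1 - 6*176 = 1 - 1056 = -1055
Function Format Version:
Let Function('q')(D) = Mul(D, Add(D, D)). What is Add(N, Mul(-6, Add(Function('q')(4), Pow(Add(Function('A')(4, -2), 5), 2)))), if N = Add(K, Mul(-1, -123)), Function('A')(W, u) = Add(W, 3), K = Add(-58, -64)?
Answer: -1055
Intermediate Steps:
K = -122
Function('q')(D) = Mul(2, Pow(D, 2)) (Function('q')(D) = Mul(D, Mul(2, D)) = Mul(2, Pow(D, 2)))
Function('A')(W, u) = Add(3, W)
N = 1 (N = Add(-122, Mul(-1, -123)) = Add(-122, 123) = 1)
Add(N, Mul(-6, Add(Function('q')(4), Pow(Add(Function('A')(4, -2), 5), 2)))) = Add(1, Mul(-6, Add(Mul(2, Pow(4, 2)), Pow(Add(Add(3, 4), 5), 2)))) = Add(1, Mul(-6, Add(Mul(2, 16), Pow(Add(7, 5), 2)))) = Add(1, Mul(-6, Add(32, Pow(12, 2)))) = Add(1, Mul(-6, Add(32, 144))) = Add(1, Mul(-6, 176)) = Add(1, -1056) = -1055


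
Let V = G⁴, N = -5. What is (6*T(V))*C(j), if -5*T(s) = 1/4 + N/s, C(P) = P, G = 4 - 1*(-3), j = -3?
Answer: 21429/24010 ≈ 0.89250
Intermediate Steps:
G = 7 (G = 4 + 3 = 7)
V = 2401 (V = 7⁴ = 2401)
T(s) = -1/20 + 1/s (T(s) = -(1/4 - 5/s)/5 = -(1*(¼) - 5/s)/5 = -(¼ - 5/s)/5 = -1/20 + 1/s)
(6*T(V))*C(j) = (6*((1/20)*(20 - 1*2401)/2401))*(-3) = (6*((1/20)*(1/2401)*(20 - 2401)))*(-3) = (6*((1/20)*(1/2401)*(-2381)))*(-3) = (6*(-2381/48020))*(-3) = -7143/24010*(-3) = 21429/24010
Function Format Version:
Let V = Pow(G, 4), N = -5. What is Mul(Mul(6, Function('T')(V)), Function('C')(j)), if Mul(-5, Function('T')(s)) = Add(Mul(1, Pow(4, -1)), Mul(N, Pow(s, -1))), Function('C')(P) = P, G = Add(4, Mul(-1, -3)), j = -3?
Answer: Rational(21429, 24010) ≈ 0.89250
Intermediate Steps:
G = 7 (G = Add(4, 3) = 7)
V = 2401 (V = Pow(7, 4) = 2401)
Function('T')(s) = Add(Rational(-1, 20), Pow(s, -1)) (Function('T')(s) = Mul(Rational(-1, 5), Add(Mul(1, Pow(4, -1)), Mul(-5, Pow(s, -1)))) = Mul(Rational(-1, 5), Add(Mul(1, Rational(1, 4)), Mul(-5, Pow(s, -1)))) = Mul(Rational(-1, 5), Add(Rational(1, 4), Mul(-5, Pow(s, -1)))) = Add(Rational(-1, 20), Pow(s, -1)))
Mul(Mul(6, Function('T')(V)), Function('C')(j)) = Mul(Mul(6, Mul(Rational(1, 20), Pow(2401, -1), Add(20, Mul(-1, 2401)))), -3) = Mul(Mul(6, Mul(Rational(1, 20), Rational(1, 2401), Add(20, -2401))), -3) = Mul(Mul(6, Mul(Rational(1, 20), Rational(1, 2401), -2381)), -3) = Mul(Mul(6, Rational(-2381, 48020)), -3) = Mul(Rational(-7143, 24010), -3) = Rational(21429, 24010)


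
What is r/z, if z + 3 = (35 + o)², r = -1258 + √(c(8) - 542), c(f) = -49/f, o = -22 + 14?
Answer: -629/363 + I*√8770/2904 ≈ -1.7328 + 0.032248*I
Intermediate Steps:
o = -8
r = -1258 + I*√8770/4 (r = -1258 + √(-49/8 - 542) = -1258 + √(-4385/8) = -1258 + I*√8770/4 ≈ -1258.0 + 23.412*I)
z = 726 (z = -3 + (35 - 8)² = -3 + 27² = -3 + 729 = 726)
r/z = (-1258 + I*√8770/4)/726 = (-1258 + I*√8770/4)*(1/726) = -629/363 + I*√8770/2904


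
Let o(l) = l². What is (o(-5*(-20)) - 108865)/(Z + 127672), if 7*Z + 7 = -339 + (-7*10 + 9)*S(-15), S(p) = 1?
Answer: -692055/893297 ≈ -0.77472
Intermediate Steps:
Z = -407/7 (Z = -1 + (-339 + (-7*10 + 9)*1)/7 = -1 + (-339 + (-70 + 9)*1)/7 = -1 + (-339 - 61*1)/7 = -1 + (-339 - 61)/7 = -1 + (⅐)*(-400) = -1 - 400/7 = -407/7 ≈ -58.143)
(o(-5*(-20)) - 108865)/(Z + 127672) = ((-5*(-20))² - 108865)/(-407/7 + 127672) = (100² - 108865)/(893297/7) = (10000 - 108865)*(7/893297) = -98865*7/893297 = -692055/893297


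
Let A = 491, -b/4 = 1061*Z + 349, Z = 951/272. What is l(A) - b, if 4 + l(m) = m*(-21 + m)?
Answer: 16796027/68 ≈ 2.4700e+5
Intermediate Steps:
Z = 951/272 (Z = 951*(1/272) = 951/272 ≈ 3.4963)
b = -1103939/68 (b = -4*(1061*(951/272) + 349) = -4*(1009011/272 + 349) = -4*1103939/272 = -1103939/68 ≈ -16234.)
l(m) = -4 + m*(-21 + m)
l(A) - b = (-4 + 491**2 - 21*491) - 1*(-1103939/68) = (-4 + 241081 - 10311) + 1103939/68 = 230766 + 1103939/68 = 16796027/68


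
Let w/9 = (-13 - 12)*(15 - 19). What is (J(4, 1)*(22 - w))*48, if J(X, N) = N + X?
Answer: -210720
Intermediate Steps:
w = 900 (w = 9*((-13 - 12)*(15 - 19)) = 9*(-25*(-4)) = 9*100 = 900)
(J(4, 1)*(22 - w))*48 = ((1 + 4)*(22 - 1*900))*48 = (5*(22 - 900))*48 = (5*(-878))*48 = -4390*48 = -210720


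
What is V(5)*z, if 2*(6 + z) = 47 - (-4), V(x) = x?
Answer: 195/2 ≈ 97.500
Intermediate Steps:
z = 39/2 (z = -6 + (47 - (-4))/2 = -6 + (47 - 1*(-4))/2 = -6 + (47 + 4)/2 = -6 + (½)*51 = -6 + 51/2 = 39/2 ≈ 19.500)
V(5)*z = 5*(39/2) = 195/2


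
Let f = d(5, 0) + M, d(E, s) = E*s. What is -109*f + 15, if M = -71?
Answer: 7754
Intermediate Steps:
f = -71 (f = 5*0 - 71 = 0 - 71 = -71)
-109*f + 15 = -109*(-71) + 15 = 7739 + 15 = 7754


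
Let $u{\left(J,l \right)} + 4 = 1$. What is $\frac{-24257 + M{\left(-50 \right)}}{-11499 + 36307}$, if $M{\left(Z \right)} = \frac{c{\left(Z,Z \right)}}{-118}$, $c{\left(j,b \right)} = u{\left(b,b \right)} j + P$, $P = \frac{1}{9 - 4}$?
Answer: $- \frac{14312381}{14636720} \approx -0.97784$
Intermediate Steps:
$u{\left(J,l \right)} = -3$ ($u{\left(J,l \right)} = -4 + 1 = -3$)
$P = \frac{1}{5} \approx 0.2$
$c{\left(j,b \right)} = \frac{1}{5} - 3 j$ ($c{\left(j,b \right)} = - 3 j + \frac{1}{5} = \frac{1}{5} - 3 j$)
$M{\left(Z \right)} = - \frac{1}{590} + \frac{3 Z}{118}$ ($M{\left(Z \right)} = \frac{\frac{1}{5} - 3 Z}{-118} = \left(\frac{1}{5} - 3 Z\right) \left(- \frac{1}{118}\right) = - \frac{1}{590} + \frac{3 Z}{118}$)
$\frac{-24257 + M{\left(-50 \right)}}{-11499 + 36307} = \frac{-24257 + \left(- \frac{1}{590} + \frac{3}{118} \left(-50\right)\right)}{-11499 + 36307} = \frac{-24257 - \frac{751}{590}}{24808} = \left(-24257 - \frac{751}{590}\right) \frac{1}{24808} = \left(- \frac{14312381}{590}\right) \frac{1}{24808} = - \frac{14312381}{14636720}$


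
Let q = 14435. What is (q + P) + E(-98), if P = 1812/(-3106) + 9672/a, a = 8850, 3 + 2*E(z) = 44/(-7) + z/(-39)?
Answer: 18050379690131/1250708550 ≈ 14432.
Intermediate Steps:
E(z) = -65/14 - z/78 (E(z) = -3/2 + (44/(-7) + z/(-39))/2 = -3/2 + (44*(-1/7) + z*(-1/39))/2 = -3/2 + (-44/7 - z/39)/2 = -3/2 + (-22/7 - z/78) = -65/14 - z/78)
P = 1167086/2290675 (P = 1812/(-3106) + 9672/8850 = 1812*(-1/3106) + 9672*(1/8850) = -906/1553 + 1612/1475 = 1167086/2290675 ≈ 0.50949)
(q + P) + E(-98) = (14435 + 1167086/2290675) + (-65/14 - 1/78*(-98)) = 33067060711/2290675 + (-65/14 + 49/39) = 33067060711/2290675 - 1849/546 = 18050379690131/1250708550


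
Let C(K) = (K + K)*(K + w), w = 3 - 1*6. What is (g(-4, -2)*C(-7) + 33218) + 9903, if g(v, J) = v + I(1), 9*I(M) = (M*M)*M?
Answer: 383189/9 ≈ 42577.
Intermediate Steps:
I(M) = M³/9 (I(M) = ((M*M)*M)/9 = (M²*M)/9 = M³/9)
w = -3 (w = 3 - 6 = -3)
C(K) = 2*K*(-3 + K) (C(K) = (K + K)*(K - 3) = (2*K)*(-3 + K) = 2*K*(-3 + K))
g(v, J) = ⅑ + v (g(v, J) = v + (⅑)*1³ = v + (⅑)*1 = v + ⅑ = ⅑ + v)
(g(-4, -2)*C(-7) + 33218) + 9903 = ((⅑ - 4)*(2*(-7)*(-3 - 7)) + 33218) + 9903 = (-70*(-7)*(-10)/9 + 33218) + 9903 = (-35/9*140 + 33218) + 9903 = (-4900/9 + 33218) + 9903 = 294062/9 + 9903 = 383189/9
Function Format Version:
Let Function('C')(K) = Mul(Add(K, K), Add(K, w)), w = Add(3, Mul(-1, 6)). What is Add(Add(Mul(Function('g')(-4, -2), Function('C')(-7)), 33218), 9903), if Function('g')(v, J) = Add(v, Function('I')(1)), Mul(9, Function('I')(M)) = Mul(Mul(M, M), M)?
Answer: Rational(383189, 9) ≈ 42577.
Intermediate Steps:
Function('I')(M) = Mul(Rational(1, 9), Pow(M, 3)) (Function('I')(M) = Mul(Rational(1, 9), Mul(Mul(M, M), M)) = Mul(Rational(1, 9), Mul(Pow(M, 2), M)) = Mul(Rational(1, 9), Pow(M, 3)))
w = -3 (w = Add(3, -6) = -3)
Function('C')(K) = Mul(2, K, Add(-3, K)) (Function('C')(K) = Mul(Add(K, K), Add(K, -3)) = Mul(Mul(2, K), Add(-3, K)) = Mul(2, K, Add(-3, K)))
Function('g')(v, J) = Add(Rational(1, 9), v) (Function('g')(v, J) = Add(v, Mul(Rational(1, 9), Pow(1, 3))) = Add(v, Mul(Rational(1, 9), 1)) = Add(v, Rational(1, 9)) = Add(Rational(1, 9), v))
Add(Add(Mul(Function('g')(-4, -2), Function('C')(-7)), 33218), 9903) = Add(Add(Mul(Add(Rational(1, 9), -4), Mul(2, -7, Add(-3, -7))), 33218), 9903) = Add(Add(Mul(Rational(-35, 9), Mul(2, -7, -10)), 33218), 9903) = Add(Add(Mul(Rational(-35, 9), 140), 33218), 9903) = Add(Add(Rational(-4900, 9), 33218), 9903) = Add(Rational(294062, 9), 9903) = Rational(383189, 9)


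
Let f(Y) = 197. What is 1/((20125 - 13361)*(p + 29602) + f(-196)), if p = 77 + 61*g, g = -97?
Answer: 1/160726365 ≈ 6.2218e-9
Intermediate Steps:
p = -5840 (p = 77 + 61*(-97) = 77 - 5917 = -5840)
1/((20125 - 13361)*(p + 29602) + f(-196)) = 1/((20125 - 13361)*(-5840 + 29602) + 197) = 1/(6764*23762 + 197) = 1/(160726168 + 197) = 1/160726365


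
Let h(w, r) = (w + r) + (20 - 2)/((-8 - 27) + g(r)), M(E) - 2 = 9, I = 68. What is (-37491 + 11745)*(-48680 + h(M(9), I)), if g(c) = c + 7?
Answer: 12512697603/10 ≈ 1.2513e+9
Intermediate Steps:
g(c) = 7 + c
M(E) = 11 (M(E) = 2 + 9 = 11)
h(w, r) = r + w + 18/(-28 + r) (h(w, r) = (w + r) + (20 - 2)/((-8 - 27) + (7 + r)) = (r + w) + 18/(-35 + (7 + r)) = (r + w) + 18/(-28 + r) = r + w + 18/(-28 + r))
(-37491 + 11745)*(-48680 + h(M(9), I)) = (-37491 + 11745)*(-48680 + (18 + 68**2 - 28*68 - 28*11 + 68*11)/(-28 + 68)) = -25746*(-48680 + (18 + 4624 - 1904 - 308 + 748)/40) = -25746*(-48680 + (1/40)*3178) = -25746*(-48680 + 1589/20) = -25746*(-972011/20) = 12512697603/10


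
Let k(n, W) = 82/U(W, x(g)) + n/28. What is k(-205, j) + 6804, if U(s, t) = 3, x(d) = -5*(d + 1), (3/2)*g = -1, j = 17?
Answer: 573217/84 ≈ 6824.0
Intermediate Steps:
g = -⅔ (g = (⅔)*(-1) = -⅔ ≈ -0.66667)
x(d) = -5 - 5*d (x(d) = -5*(1 + d) = -5 - 5*d)
k(n, W) = 82/3 + n/28
k(-205, j) + 6804 = (82/3 + (1/28)*(-205)) + 6804 = (82/3 - 205/28) + 6804 = 1681/84 + 6804 = 573217/84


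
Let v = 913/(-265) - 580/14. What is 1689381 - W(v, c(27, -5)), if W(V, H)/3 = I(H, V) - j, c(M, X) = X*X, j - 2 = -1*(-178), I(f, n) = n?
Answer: 3135053178/1855 ≈ 1.6901e+6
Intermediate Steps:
v = -83241/1855 (v = 913*(-1/265) - 580*1/14 = -913/265 - 290/7 = -83241/1855 ≈ -44.874)
j = 180 (j = 2 - 1*(-178) = 2 + 178 = 180)
c(M, X) = X²
W(V, H) = -540 + 3*V (W(V, H) = 3*(V - 1*180) = 3*(V - 180) = 3*(-180 + V) = -540 + 3*V)
1689381 - W(v, c(27, -5)) = 1689381 - (-540 + 3*(-83241/1855)) = 1689381 - (-540 - 249723/1855) = 1689381 - 1*(-1251423/1855) = 1689381 + 1251423/1855 = 3135053178/1855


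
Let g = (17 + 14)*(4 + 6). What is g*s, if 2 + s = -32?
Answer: -10540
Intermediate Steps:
s = -34 (s = -2 - 32 = -34)
g = 310 (g = 31*10 = 310)
g*s = 310*(-34) = -10540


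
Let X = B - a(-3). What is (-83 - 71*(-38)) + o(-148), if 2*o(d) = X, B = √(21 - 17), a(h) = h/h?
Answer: 5231/2 ≈ 2615.5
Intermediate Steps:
a(h) = 1
B = 2 (B = √4 = 2)
X = 1 (X = 2 - 1*1 = 2 - 1 = 1)
o(d) = ½ (o(d) = (½)*1 = ½)
(-83 - 71*(-38)) + o(-148) = (-83 - 71*(-38)) + ½ = (-83 + 2698) + ½ = 2615 + ½ = 5231/2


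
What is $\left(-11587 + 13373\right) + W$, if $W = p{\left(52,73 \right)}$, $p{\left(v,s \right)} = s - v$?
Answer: $1807$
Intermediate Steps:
$W = 21$ ($W = 73 - 52 = 21$)
$\left(-11587 + 13373\right) + W = \left(-11587 + 13373\right) + 21 = 1786 + 21 = 1807$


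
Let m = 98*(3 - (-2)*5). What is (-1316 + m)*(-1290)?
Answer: 54180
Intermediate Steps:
m = 1274 (m = 98*(3 - 2*(-5)) = 98*(3 + 10) = 98*13 = 1274)
(-1316 + m)*(-1290) = (-1316 + 1274)*(-1290) = -42*(-1290) = 54180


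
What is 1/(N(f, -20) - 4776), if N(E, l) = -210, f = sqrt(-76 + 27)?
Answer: -1/4986 ≈ -0.00020056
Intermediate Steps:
f = 7*I (f = sqrt(-49) = 7*I ≈ 7.0*I)
1/(N(f, -20) - 4776) = 1/(-210 - 4776) = 1/(-4986) = -1/4986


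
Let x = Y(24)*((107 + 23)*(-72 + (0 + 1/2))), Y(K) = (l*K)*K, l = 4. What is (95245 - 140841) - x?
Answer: 21370084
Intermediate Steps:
Y(K) = 4*K² (Y(K) = (4*K)*K = 4*K²)
x = -21415680 (x = (4*24²)*((107 + 23)*(-72 + (0 + 1/2))) = (4*576)*(130*(-72 + (0 + 1*(½)))) = 2304*(130*(-72 + (0 + ½))) = 2304*(130*(-72 + ½)) = 2304*(130*(-143/2)) = 2304*(-9295) = -21415680)
(95245 - 140841) - x = (95245 - 140841) - 1*(-21415680) = -45596 + 21415680 = 21370084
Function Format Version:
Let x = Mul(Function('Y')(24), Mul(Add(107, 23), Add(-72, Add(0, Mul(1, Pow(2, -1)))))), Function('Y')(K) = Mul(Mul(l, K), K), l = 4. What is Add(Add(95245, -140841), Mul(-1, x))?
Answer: 21370084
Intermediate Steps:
Function('Y')(K) = Mul(4, Pow(K, 2)) (Function('Y')(K) = Mul(Mul(4, K), K) = Mul(4, Pow(K, 2)))
x = -21415680 (x = Mul(Mul(4, Pow(24, 2)), Mul(Add(107, 23), Add(-72, Add(0, Mul(1, Pow(2, -1)))))) = Mul(Mul(4, 576), Mul(130, Add(-72, Add(0, Mul(1, Rational(1, 2)))))) = Mul(2304, Mul(130, Add(-72, Add(0, Rational(1, 2))))) = Mul(2304, Mul(130, Add(-72, Rational(1, 2)))) = Mul(2304, Mul(130, Rational(-143, 2))) = Mul(2304, -9295) = -21415680)
Add(Add(95245, -140841), Mul(-1, x)) = Add(Add(95245, -140841), Mul(-1, -21415680)) = Add(-45596, 21415680) = 21370084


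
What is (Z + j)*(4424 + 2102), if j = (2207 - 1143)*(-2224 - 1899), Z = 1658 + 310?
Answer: -28615883504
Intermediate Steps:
Z = 1968
j = -4386872 (j = 1064*(-4123) = -4386872)
(Z + j)*(4424 + 2102) = (1968 - 4386872)*(4424 + 2102) = -4384904*6526 = -28615883504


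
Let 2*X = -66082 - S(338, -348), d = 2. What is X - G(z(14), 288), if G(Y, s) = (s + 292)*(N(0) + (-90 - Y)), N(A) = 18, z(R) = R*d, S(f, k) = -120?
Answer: 25019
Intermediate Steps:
z(R) = 2*R (z(R) = R*2 = 2*R)
G(Y, s) = (-72 - Y)*(292 + s) (G(Y, s) = (s + 292)*(18 + (-90 - Y)) = (292 + s)*(-72 - Y) = (-72 - Y)*(292 + s))
X = -32981 (X = (-66082 - 1*(-120))/2 = (-66082 + 120)/2 = (½)*(-65962) = -32981)
X - G(z(14), 288) = -32981 - (-21024 - 584*14 - 72*288 - 1*2*14*288) = -32981 - (-21024 - 292*28 - 20736 - 1*28*288) = -32981 - (-21024 - 8176 - 20736 - 8064) = -32981 - 1*(-58000) = -32981 + 58000 = 25019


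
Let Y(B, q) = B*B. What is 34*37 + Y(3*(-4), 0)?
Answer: 1402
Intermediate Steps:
Y(B, q) = B²
34*37 + Y(3*(-4), 0) = 34*37 + (3*(-4))² = 1258 + (-12)² = 1258 + 144 = 1402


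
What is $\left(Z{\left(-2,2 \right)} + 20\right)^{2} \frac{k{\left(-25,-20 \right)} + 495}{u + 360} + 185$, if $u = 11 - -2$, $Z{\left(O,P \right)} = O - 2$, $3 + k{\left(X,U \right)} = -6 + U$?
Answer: $\frac{188301}{373} \approx 504.83$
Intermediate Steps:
$k{\left(X,U \right)} = -9 + U$ ($k{\left(X,U \right)} = -3 + \left(-6 + U\right) = -9 + U$)
$Z{\left(O,P \right)} = -2 + O$ ($Z{\left(O,P \right)} = O - 2 = -2 + O$)
$u = 13$ ($u = 11 + 2 = 13$)
$\left(Z{\left(-2,2 \right)} + 20\right)^{2} \frac{k{\left(-25,-20 \right)} + 495}{u + 360} + 185 = \left(\left(-2 - 2\right) + 20\right)^{2} \frac{\left(-9 - 20\right) + 495}{13 + 360} + 185 = \left(-4 + 20\right)^{2} \frac{-29 + 495}{373} + 185 = 16^{2} \cdot 466 \cdot \frac{1}{373} + 185 = 256 \cdot \frac{466}{373} + 185 = \frac{119296}{373} + 185 = \frac{188301}{373}$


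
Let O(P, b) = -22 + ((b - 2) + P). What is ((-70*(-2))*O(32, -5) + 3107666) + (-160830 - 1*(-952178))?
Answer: 3899434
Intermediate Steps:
O(P, b) = -24 + P + b (O(P, b) = -22 + ((-2 + b) + P) = -22 + (-2 + P + b) = -24 + P + b)
((-70*(-2))*O(32, -5) + 3107666) + (-160830 - 1*(-952178)) = ((-70*(-2))*(-24 + 32 - 5) + 3107666) + (-160830 - 1*(-952178)) = (140*3 + 3107666) + (-160830 + 952178) = (420 + 3107666) + 791348 = 3108086 + 791348 = 3899434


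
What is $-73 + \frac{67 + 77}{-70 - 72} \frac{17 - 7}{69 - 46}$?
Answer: $- \frac{119929}{1633} \approx -73.441$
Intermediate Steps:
$-73 + \frac{67 + 77}{-70 - 72} \frac{17 - 7}{69 - 46} = -73 + \frac{144}{-142} \cdot \frac{10}{23} = -73 + 144 \left(- \frac{1}{142}\right) 10 \cdot \frac{1}{23} = -73 - \frac{720}{1633} = - \frac{119929}{1633}$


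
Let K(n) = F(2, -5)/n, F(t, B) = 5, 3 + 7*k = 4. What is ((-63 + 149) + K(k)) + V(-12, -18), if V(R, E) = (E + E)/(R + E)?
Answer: 611/5 ≈ 122.20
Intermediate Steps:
k = ⅐ (k = -3/7 + (⅐)*4 = -3/7 + 4/7 = ⅐ ≈ 0.14286)
K(n) = 5/n
V(R, E) = 2*E/(E + R) (V(R, E) = (2*E)/(E + R) = 2*E/(E + R))
((-63 + 149) + K(k)) + V(-12, -18) = ((-63 + 149) + 5/(⅐)) + 2*(-18)/(-18 - 12) = (86 + 5*7) + 2*(-18)/(-30) = (86 + 35) + 2*(-18)*(-1/30) = 121 + 6/5 = 611/5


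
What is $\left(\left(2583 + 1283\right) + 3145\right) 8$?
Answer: $56088$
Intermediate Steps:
$\left(\left(2583 + 1283\right) + 3145\right) 8 = \left(3866 + 3145\right) 8 = 7011 \cdot 8 = 56088$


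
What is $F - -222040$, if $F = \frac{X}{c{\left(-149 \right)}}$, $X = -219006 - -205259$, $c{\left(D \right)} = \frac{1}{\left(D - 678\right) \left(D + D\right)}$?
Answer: $-3387671122$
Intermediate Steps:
$c{\left(D \right)} = \frac{1}{2 D \left(-678 + D\right)}$ ($c{\left(D \right)} = \frac{1}{\left(-678 + D\right) 2 D} = \frac{1}{2 D \left(-678 + D\right)}$)
$X = -13747$ ($X = -219006 + 205259 = -13747$)
$F = -3387893162$ ($F = - \frac{13747}{\frac{1}{2} \frac{1}{-149} \frac{1}{-678 - 149}} = - \frac{13747}{\frac{1}{2} \left(- \frac{1}{149}\right) \frac{1}{-827}} = - \frac{13747}{\frac{1}{2} \left(- \frac{1}{149}\right) \left(- \frac{1}{827}\right)} = - 13747 \frac{1}{\frac{1}{246446}} = \left(-13747\right) 246446 = -3387893162$)
$F - -222040 = -3387893162 - -222040 = -3387893162 + 222040 = -3387671122$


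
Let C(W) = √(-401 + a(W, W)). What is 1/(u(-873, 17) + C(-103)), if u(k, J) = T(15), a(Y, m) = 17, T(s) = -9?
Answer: -3/155 - 8*I*√6/465 ≈ -0.019355 - 0.042142*I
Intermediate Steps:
C(W) = 8*I*√6 (C(W) = √(-401 + 17) = √(-384) = 8*I*√6)
u(k, J) = -9
1/(u(-873, 17) + C(-103)) = 1/(-9 + 8*I*√6)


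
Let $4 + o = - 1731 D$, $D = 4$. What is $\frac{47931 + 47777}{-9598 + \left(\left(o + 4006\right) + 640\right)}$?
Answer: $- \frac{23927}{2970} \approx -8.0562$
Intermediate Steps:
$o = -6928$ ($o = -4 - 6924 = -6928$)
$\frac{47931 + 47777}{-9598 + \left(\left(o + 4006\right) + 640\right)} = \frac{47931 + 47777}{-9598 + \left(\left(-6928 + 4006\right) + 640\right)} = \frac{95708}{-9598 + \left(-2922 + 640\right)} = \frac{95708}{-9598 - 2282} = \frac{95708}{-11880} = 95708 \left(- \frac{1}{11880}\right) = - \frac{23927}{2970}$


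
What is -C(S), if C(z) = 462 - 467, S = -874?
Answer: 5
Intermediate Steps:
C(z) = -5
-C(S) = -1*(-5) = 5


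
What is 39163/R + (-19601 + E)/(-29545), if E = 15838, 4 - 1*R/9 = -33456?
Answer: 458052131/1779436260 ≈ 0.25741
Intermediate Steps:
R = 301140 (R = 36 - 9*(-33456) = 36 + 301104 = 301140)
39163/R + (-19601 + E)/(-29545) = 39163/301140 + (-19601 + 15838)/(-29545) = 39163*(1/301140) - 3763*(-1/29545) = 39163/301140 + 3763/29545 = 458052131/1779436260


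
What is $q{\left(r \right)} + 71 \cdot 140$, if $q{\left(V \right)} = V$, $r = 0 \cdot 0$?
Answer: $9940$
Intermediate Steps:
$r = 0$
$q{\left(r \right)} + 71 \cdot 140 = 0 + 71 \cdot 140 = 0 + 9940 = 9940$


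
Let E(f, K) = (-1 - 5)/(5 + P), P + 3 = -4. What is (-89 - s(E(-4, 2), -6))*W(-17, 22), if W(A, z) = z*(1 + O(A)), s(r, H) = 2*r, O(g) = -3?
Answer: 4180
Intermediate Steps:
P = -7 (P = -3 - 4 = -7)
E(f, K) = 3 (E(f, K) = (-1 - 5)/(5 - 7) = -6/(-2) = -6*(-½) = 3)
W(A, z) = -2*z (W(A, z) = z*(1 - 3) = z*(-2) = -2*z)
(-89 - s(E(-4, 2), -6))*W(-17, 22) = (-89 - 2*3)*(-2*22) = (-89 - 1*6)*(-44) = (-89 - 6)*(-44) = -95*(-44) = 4180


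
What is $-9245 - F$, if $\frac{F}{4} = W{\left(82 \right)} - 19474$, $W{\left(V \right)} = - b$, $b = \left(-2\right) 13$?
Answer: $68547$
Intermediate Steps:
$b = -26$
$W{\left(V \right)} = 26$ ($W{\left(V \right)} = \left(-1\right) \left(-26\right) = 26$)
$F = -77792$ ($F = 4 \left(26 - 19474\right) = 4 \left(-19448\right) = -77792$)
$-9245 - F = -9245 - -77792 = -9245 + 77792 = 68547$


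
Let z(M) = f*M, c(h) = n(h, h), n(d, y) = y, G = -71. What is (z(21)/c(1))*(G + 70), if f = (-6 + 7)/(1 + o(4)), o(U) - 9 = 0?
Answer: -21/10 ≈ -2.1000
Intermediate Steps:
o(U) = 9 (o(U) = 9 + 0 = 9)
f = ⅒ (f = (-6 + 7)/(1 + 9) = 1/10 = 1*(⅒) = ⅒ ≈ 0.10000)
c(h) = h
z(M) = M/10
(z(21)/c(1))*(G + 70) = (((⅒)*21)/1)*(-71 + 70) = ((21/10)*1)*(-1) = (21/10)*(-1) = -21/10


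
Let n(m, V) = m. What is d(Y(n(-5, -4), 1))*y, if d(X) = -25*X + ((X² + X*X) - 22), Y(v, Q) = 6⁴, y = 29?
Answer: 96477490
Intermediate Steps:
Y(v, Q) = 1296
d(X) = -22 - 25*X + 2*X² (d(X) = -25*X + ((X² + X²) - 22) = -25*X + (2*X² - 22) = -25*X + (-22 + 2*X²) = -22 - 25*X + 2*X²)
d(Y(n(-5, -4), 1))*y = (-22 - 25*1296 + 2*1296²)*29 = (-22 - 32400 + 2*1679616)*29 = (-22 - 32400 + 3359232)*29 = 3326810*29 = 96477490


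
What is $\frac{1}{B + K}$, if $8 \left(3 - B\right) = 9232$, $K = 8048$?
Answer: $\frac{1}{6897} \approx 0.00014499$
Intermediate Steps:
$B = -1151$ ($B = 3 - 1154 = -1151$)
$\frac{1}{B + K} = \frac{1}{-1151 + 8048} = \frac{1}{6897}$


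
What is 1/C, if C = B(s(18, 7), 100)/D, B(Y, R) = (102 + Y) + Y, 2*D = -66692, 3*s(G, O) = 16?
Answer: -50019/169 ≈ -295.97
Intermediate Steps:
s(G, O) = 16/3 (s(G, O) = (1/3)*16 = 16/3)
D = -33346 (D = (1/2)*(-66692) = -33346)
B(Y, R) = 102 + 2*Y
C = -169/50019 (C = (102 + 2*(16/3))/(-33346) = (102 + 32/3)*(-1/33346) = (338/3)*(-1/33346) = -169/50019 ≈ -0.0033787)
1/C = 1/(-169/50019) = -50019/169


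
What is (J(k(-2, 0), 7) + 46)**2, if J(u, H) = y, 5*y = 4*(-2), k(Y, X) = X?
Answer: 49284/25 ≈ 1971.4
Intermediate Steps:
y = -8/5 (y = (4*(-2))/5 = (1/5)*(-8) = -8/5 ≈ -1.6000)
J(u, H) = -8/5
(J(k(-2, 0), 7) + 46)**2 = (-8/5 + 46)**2 = (222/5)**2 = 49284/25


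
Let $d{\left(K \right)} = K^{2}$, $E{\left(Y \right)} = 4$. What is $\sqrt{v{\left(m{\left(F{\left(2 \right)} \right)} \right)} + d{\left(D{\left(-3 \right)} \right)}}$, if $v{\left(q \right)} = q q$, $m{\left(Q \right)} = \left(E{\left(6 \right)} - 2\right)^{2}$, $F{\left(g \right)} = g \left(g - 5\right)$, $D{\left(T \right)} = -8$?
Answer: $4 \sqrt{5} \approx 8.9443$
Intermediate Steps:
$F{\left(g \right)} = g \left(-5 + g\right)$
$m{\left(Q \right)} = 4$ ($m{\left(Q \right)} = \left(4 - 2\right)^{2} = 2^{2} = 4$)
$v{\left(q \right)} = q^{2}$
$\sqrt{v{\left(m{\left(F{\left(2 \right)} \right)} \right)} + d{\left(D{\left(-3 \right)} \right)}} = \sqrt{4^{2} + \left(-8\right)^{2}} = \sqrt{16 + 64} = \sqrt{80} = 4 \sqrt{5}$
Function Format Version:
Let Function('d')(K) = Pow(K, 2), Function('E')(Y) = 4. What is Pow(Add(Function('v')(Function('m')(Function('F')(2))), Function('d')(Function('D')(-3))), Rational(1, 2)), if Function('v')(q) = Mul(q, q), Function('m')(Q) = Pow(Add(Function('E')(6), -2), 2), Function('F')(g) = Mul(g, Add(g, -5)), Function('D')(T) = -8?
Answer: Mul(4, Pow(5, Rational(1, 2))) ≈ 8.9443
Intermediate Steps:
Function('F')(g) = Mul(g, Add(-5, g))
Function('m')(Q) = 4 (Function('m')(Q) = Pow(Add(4, -2), 2) = Pow(2, 2) = 4)
Function('v')(q) = Pow(q, 2)
Pow(Add(Function('v')(Function('m')(Function('F')(2))), Function('d')(Function('D')(-3))), Rational(1, 2)) = Pow(Add(Pow(4, 2), Pow(-8, 2)), Rational(1, 2)) = Pow(Add(16, 64), Rational(1, 2)) = Pow(80, Rational(1, 2)) = Mul(4, Pow(5, Rational(1, 2)))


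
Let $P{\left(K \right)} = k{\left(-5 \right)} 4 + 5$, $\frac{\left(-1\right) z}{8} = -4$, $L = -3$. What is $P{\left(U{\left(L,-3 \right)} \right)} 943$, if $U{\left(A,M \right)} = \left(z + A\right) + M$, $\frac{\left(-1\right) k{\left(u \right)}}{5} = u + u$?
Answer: $193315$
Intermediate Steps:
$k{\left(u \right)} = - 10 u$ ($k{\left(u \right)} = - 5 \left(u + u\right) = - 5 \cdot 2 u = - 10 u$)
$z = 32$ ($z = \left(-8\right) \left(-4\right) = 32$)
$U{\left(A,M \right)} = 32 + A + M$ ($U{\left(A,M \right)} = \left(32 + A\right) + M = 32 + A + M$)
$P{\left(K \right)} = 205$ ($P{\left(K \right)} = \left(-10\right) \left(-5\right) 4 + 5 = 50 \cdot 4 + 5 = 200 + 5 = 205$)
$P{\left(U{\left(L,-3 \right)} \right)} 943 = 205 \cdot 943 = 193315$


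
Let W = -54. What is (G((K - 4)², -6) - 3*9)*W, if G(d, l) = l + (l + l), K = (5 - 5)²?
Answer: 2430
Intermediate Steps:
K = 0 (K = 0² = 0)
G(d, l) = 3*l (G(d, l) = l + 2*l = 3*l)
(G((K - 4)², -6) - 3*9)*W = (3*(-6) - 3*9)*(-54) = (-18 - 27)*(-54) = -45*(-54) = 2430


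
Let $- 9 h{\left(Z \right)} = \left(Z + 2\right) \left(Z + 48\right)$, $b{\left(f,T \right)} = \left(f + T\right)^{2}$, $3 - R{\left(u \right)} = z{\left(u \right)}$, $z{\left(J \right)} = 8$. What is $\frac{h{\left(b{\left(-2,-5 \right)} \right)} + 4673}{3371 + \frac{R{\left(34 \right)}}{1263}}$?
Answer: $\frac{2603885}{2128784} \approx 1.2232$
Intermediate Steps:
$R{\left(u \right)} = -5$ ($R{\left(u \right)} = 3 - 8 = -5$)
$b{\left(f,T \right)} = \left(T + f\right)^{2}$
$h{\left(Z \right)} = - \frac{\left(2 + Z\right) \left(48 + Z\right)}{9}$ ($h{\left(Z \right)} = - \frac{\left(Z + 2\right) \left(Z + 48\right)}{9} = - \frac{\left(2 + Z\right) \left(48 + Z\right)}{9}$)
$\frac{h{\left(b{\left(-2,-5 \right)} \right)} + 4673}{3371 + \frac{R{\left(34 \right)}}{1263}} = \frac{\left(- \frac{32}{3} - \frac{50 \left(-5 - 2\right)^{2}}{9} - \frac{\left(\left(-5 - 2\right)^{2}\right)^{2}}{9}\right) + 4673}{3371 - \frac{5}{1263}} = \frac{\left(- \frac{32}{3} - \frac{50 \left(-7\right)^{2}}{9} - \frac{\left(\left(-7\right)^{2}\right)^{2}}{9}\right) + 4673}{3371 - \frac{5}{1263}} = \frac{\left(- \frac{32}{3} - \frac{2450}{9} - \frac{49^{2}}{9}\right) + 4673}{3371 - \frac{5}{1263}} = \frac{\left(- \frac{32}{3} - \frac{2450}{9} - \frac{2401}{9}\right) + 4673}{\frac{4257568}{1263}} = \left(\left(- \frac{32}{3} - \frac{2450}{9} - \frac{2401}{9}\right) + 4673\right) \frac{1263}{4257568} = \left(- \frac{1649}{3} + 4673\right) \frac{1263}{4257568} = \frac{12370}{3} \cdot \frac{1263}{4257568} = \frac{2603885}{2128784}$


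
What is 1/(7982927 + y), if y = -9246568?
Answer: -1/1263641 ≈ -7.9136e-7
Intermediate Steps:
1/(7982927 + y) = 1/(7982927 - 9246568) = 1/(-1263641) = -1/1263641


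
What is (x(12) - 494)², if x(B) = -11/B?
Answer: 35271721/144 ≈ 2.4494e+5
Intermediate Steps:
(x(12) - 494)² = (-11/12 - 494)² = (-5939/12)² = 35271721/144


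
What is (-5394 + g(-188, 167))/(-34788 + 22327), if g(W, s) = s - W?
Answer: 5039/12461 ≈ 0.40438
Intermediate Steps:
(-5394 + g(-188, 167))/(-34788 + 22327) = (-5394 + (167 - 1*(-188)))/(-34788 + 22327) = (-5394 + (167 + 188))/(-12461) = (-5394 + 355)*(-1/12461) = -5039*(-1/12461) = 5039/12461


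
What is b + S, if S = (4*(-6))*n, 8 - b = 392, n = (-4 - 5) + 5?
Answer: -288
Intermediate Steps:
n = -4 (n = -9 + 5 = -4)
b = -384 (b = 8 - 1*392 = 8 - 392 = -384)
S = 96 (S = (4*(-6))*(-4) = -24*(-4) = 96)
b + S = -384 + 96 = -288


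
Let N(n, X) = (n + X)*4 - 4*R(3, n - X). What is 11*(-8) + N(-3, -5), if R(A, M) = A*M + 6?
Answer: -168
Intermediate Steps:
R(A, M) = 6 + A*M
N(n, X) = -24 - 8*n + 16*X (N(n, X) = (n + X)*4 - 4*(6 + 3*(n - X)) = (X + n)*4 - 4*(6 + (-3*X + 3*n)) = (4*X + 4*n) - 4*(6 - 3*X + 3*n) = (4*X + 4*n) + (-24 - 12*n + 12*X) = -24 - 8*n + 16*X)
11*(-8) + N(-3, -5) = 11*(-8) + (-24 - 8*(-3) + 16*(-5)) = -88 + (-24 + 24 - 80) = -88 - 80 = -168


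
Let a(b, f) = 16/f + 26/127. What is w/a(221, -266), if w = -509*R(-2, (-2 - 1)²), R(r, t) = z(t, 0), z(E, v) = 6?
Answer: -8597519/407 ≈ -21124.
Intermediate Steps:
R(r, t) = 6
w = -3054 (w = -509*6 = -3054)
a(b, f) = 26/127 + 16/f (a(b, f) = 16/f + 26*(1/127) = 16/f + 26/127 = 26/127 + 16/f)
w/a(221, -266) = -3054/(26/127 + 16/(-266)) = -3054/(26/127 + 16*(-1/266)) = -3054/(26/127 - 8/133) = -3054/2442/16891 = -3054*16891/2442 = -8597519/407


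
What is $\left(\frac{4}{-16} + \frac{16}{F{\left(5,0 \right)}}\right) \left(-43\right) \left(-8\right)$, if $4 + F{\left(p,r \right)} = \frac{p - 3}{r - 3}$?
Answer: $- \frac{8858}{7} \approx -1265.4$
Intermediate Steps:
$F{\left(p,r \right)} = -4 + \frac{-3 + p}{-3 + r}$ ($F{\left(p,r \right)} = -4 + \frac{p - 3}{r - 3} = -4 + \frac{-3 + p}{-3 + r}$)
$\left(\frac{4}{-16} + \frac{16}{F{\left(5,0 \right)}}\right) \left(-43\right) \left(-8\right) = \left(\frac{4}{-16} + \frac{16}{\frac{1}{-3 + 0} \left(9 + 5 - 0\right)}\right) \left(-43\right) \left(-8\right) = \left(4 \left(- \frac{1}{16}\right) + \frac{16}{\frac{1}{-3} \left(9 + 5 + 0\right)}\right) \left(-43\right) \left(-8\right) = \left(- \frac{1}{4} + \frac{16}{\left(- \frac{1}{3}\right) 14}\right) \left(-43\right) \left(-8\right) = \left(- \frac{1}{4} + \frac{16}{- \frac{14}{3}}\right) \left(-43\right) \left(-8\right) = \left(- \frac{1}{4} + 16 \left(- \frac{3}{14}\right)\right) \left(-43\right) \left(-8\right) = \left(- \frac{1}{4} - \frac{24}{7}\right) \left(-43\right) \left(-8\right) = \left(- \frac{103}{28}\right) \left(-43\right) \left(-8\right) = \frac{4429}{28} \left(-8\right) = - \frac{8858}{7}$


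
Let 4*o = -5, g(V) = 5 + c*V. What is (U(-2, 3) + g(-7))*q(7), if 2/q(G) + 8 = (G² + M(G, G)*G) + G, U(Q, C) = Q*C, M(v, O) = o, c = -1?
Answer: 48/157 ≈ 0.30573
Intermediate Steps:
g(V) = 5 - V
o = -5/4 (o = (¼)*(-5) = -5/4 ≈ -1.2500)
M(v, O) = -5/4
U(Q, C) = C*Q
q(G) = 2/(-8 + G² - G/4) (q(G) = 2/(-8 + ((G² - 5*G/4) + G)) = 2/(-8 + (G² - G/4)) = 2/(-8 + G² - G/4))
(U(-2, 3) + g(-7))*q(7) = (3*(-2) + (5 - 1*(-7)))*(8/(-32 - 1*7 + 4*7²)) = (-6 + (5 + 7))*(8/(-32 - 7 + 4*49)) = (-6 + 12)*(8/(-32 - 7 + 196)) = 6*(8/157) = 48/157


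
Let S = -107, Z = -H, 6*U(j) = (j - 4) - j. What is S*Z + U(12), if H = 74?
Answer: 23752/3 ≈ 7917.3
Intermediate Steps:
U(j) = -⅔ (U(j) = ((j - 4) - j)/6 = ((-4 + j) - j)/6 = (⅙)*(-4) = -⅔)
Z = -74 (Z = -1*74 = -74)
S*Z + U(12) = -107*(-74) - ⅔ = 7918 - ⅔ = 23752/3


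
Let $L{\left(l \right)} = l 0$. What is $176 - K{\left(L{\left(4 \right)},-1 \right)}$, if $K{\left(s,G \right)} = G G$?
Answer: $175$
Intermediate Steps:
$L{\left(l \right)} = 0$
$K{\left(s,G \right)} = G^{2}$
$176 - K{\left(L{\left(4 \right)},-1 \right)} = 176 - \left(-1\right)^{2} = 176 - 1 = 175$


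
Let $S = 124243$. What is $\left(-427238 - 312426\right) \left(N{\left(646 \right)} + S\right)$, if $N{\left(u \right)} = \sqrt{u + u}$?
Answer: $-91898074352 - 1479328 \sqrt{323} \approx -9.1925 \cdot 10^{10}$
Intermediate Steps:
$N{\left(u \right)} = \sqrt{2} \sqrt{u}$ ($N{\left(u \right)} = \sqrt{2 u} = \sqrt{2} \sqrt{u}$)
$\left(-427238 - 312426\right) \left(N{\left(646 \right)} + S\right) = \left(-427238 - 312426\right) \left(\sqrt{2} \sqrt{646} + 124243\right) = - 739664 \left(2 \sqrt{323} + 124243\right) = - 739664 \left(124243 + 2 \sqrt{323}\right) = -91898074352 - 1479328 \sqrt{323}$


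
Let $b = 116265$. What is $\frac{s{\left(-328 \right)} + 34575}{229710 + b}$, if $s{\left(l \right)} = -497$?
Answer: $\frac{34078}{345975} \approx 0.098498$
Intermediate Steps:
$\frac{s{\left(-328 \right)} + 34575}{229710 + b} = \frac{-497 + 34575}{229710 + 116265} = \frac{34078}{345975}$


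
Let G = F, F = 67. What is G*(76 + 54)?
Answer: 8710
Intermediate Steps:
G = 67
G*(76 + 54) = 67*(76 + 54) = 67*130 = 8710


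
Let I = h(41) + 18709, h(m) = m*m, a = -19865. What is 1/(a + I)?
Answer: 1/525 ≈ 0.0019048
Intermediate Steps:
h(m) = m**2
I = 20390 (I = 41**2 + 18709 = 1681 + 18709 = 20390)
1/(a + I) = 1/(-19865 + 20390) = 1/525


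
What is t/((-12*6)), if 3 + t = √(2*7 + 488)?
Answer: 1/24 - √502/72 ≈ -0.26952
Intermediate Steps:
t = -3 + √502 (t = -3 + √(2*7 + 488) = -3 + √(14 + 488) = -3 + √502 ≈ 19.405)
t/((-12*6)) = (-3 + √502)/((-12*6)) = (-3 + √502)/(-72) = (-3 + √502)*(-1/72) = 1/24 - √502/72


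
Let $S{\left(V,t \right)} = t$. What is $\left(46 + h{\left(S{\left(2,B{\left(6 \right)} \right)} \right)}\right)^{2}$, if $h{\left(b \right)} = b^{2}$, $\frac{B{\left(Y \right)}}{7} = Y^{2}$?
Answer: $4038602500$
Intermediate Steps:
$B{\left(Y \right)} = 7 Y^{2}$
$\left(46 + h{\left(S{\left(2,B{\left(6 \right)} \right)} \right)}\right)^{2} = \left(46 + \left(7 \cdot 6^{2}\right)^{2}\right)^{2} = \left(46 + \left(7 \cdot 36\right)^{2}\right)^{2} = \left(46 + 252^{2}\right)^{2} = \left(46 + 63504\right)^{2} = 63550^{2} = 4038602500$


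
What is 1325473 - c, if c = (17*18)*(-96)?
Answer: 1354849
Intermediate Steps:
c = -29376 (c = 306*(-96) = -29376)
1325473 - c = 1325473 - 1*(-29376) = 1325473 + 29376 = 1354849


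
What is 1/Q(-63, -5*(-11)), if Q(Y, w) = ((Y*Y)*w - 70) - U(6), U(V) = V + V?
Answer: 1/218213 ≈ 4.5827e-6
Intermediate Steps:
U(V) = 2*V
Q(Y, w) = -82 + w*Y**2 (Q(Y, w) = ((Y*Y)*w - 70) - 2*6 = (Y**2*w - 70) - 1*12 = (w*Y**2 - 70) - 12 = (-70 + w*Y**2) - 12 = -82 + w*Y**2)
1/Q(-63, -5*(-11)) = 1/(-82 - 5*(-11)*(-63)**2) = 1/(-82 + 55*3969) = 1/(-82 + 218295) = 1/218213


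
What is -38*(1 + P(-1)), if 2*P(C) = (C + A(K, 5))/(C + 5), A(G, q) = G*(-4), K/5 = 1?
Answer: 247/4 ≈ 61.750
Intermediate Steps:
K = 5 (K = 5*1 = 5)
A(G, q) = -4*G
P(C) = (-20 + C)/(2*(5 + C)) (P(C) = ((C - 4*5)/(C + 5))/2 = ((C - 20)/(5 + C))/2 = ((-20 + C)/(5 + C))/2 = (-20 + C)/(2*(5 + C)))
-38*(1 + P(-1)) = -38*(1 + (-20 - 1)/(2*(5 - 1))) = -38*(1 + (½)*(-21)/4) = -38*(1 + (½)*(¼)*(-21)) = -38*(1 - 21/8) = -38*(-13/8) = 247/4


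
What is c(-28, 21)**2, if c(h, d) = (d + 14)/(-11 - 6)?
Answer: 1225/289 ≈ 4.2388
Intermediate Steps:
c(h, d) = -14/17 - d/17 (c(h, d) = (14 + d)/(-17) = (14 + d)*(-1/17) = -14/17 - d/17)
c(-28, 21)**2 = (-14/17 - 1/17*21)**2 = (-14/17 - 21/17)**2 = (-35/17)**2 = 1225/289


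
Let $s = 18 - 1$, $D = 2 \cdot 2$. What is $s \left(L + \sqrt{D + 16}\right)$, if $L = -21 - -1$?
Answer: $-340 + 34 \sqrt{5} \approx -263.97$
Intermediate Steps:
$D = 4$
$s = 17$
$L = -20$ ($L = -21 + 1 = -20$)
$s \left(L + \sqrt{D + 16}\right) = 17 \left(-20 + \sqrt{4 + 16}\right) = 17 \left(-20 + \sqrt{20}\right) = 17 \left(-20 + 2 \sqrt{5}\right) = -340 + 34 \sqrt{5}$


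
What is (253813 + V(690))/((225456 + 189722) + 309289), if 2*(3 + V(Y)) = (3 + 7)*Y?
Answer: 257260/724467 ≈ 0.35510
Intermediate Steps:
V(Y) = -3 + 5*Y (V(Y) = -3 + ((3 + 7)*Y)/2 = -3 + (10*Y)/2 = -3 + 5*Y)
(253813 + V(690))/((225456 + 189722) + 309289) = (253813 + (-3 + 5*690))/((225456 + 189722) + 309289) = (253813 + (-3 + 3450))/(415178 + 309289) = (253813 + 3447)/724467 = 257260*(1/724467) = 257260/724467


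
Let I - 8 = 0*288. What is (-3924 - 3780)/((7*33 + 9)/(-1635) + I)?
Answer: -981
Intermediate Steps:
I = 8 (I = 8 + 0*288 = 8 + 0 = 8)
(-3924 - 3780)/((7*33 + 9)/(-1635) + I) = (-3924 - 3780)/((7*33 + 9)/(-1635) + 8) = -7704/((231 + 9)*(-1/1635) + 8) = -7704/(240*(-1/1635) + 8) = -7704/(-16/109 + 8) = -7704/856/109 = -7704*109/856 = -981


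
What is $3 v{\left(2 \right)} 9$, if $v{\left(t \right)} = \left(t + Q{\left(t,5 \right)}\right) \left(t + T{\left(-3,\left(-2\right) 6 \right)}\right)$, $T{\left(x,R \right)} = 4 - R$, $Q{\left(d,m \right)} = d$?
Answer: $1944$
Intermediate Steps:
$v{\left(t \right)} = 2 t \left(16 + t\right)$ ($v{\left(t \right)} = \left(t + t\right) \left(t - \left(-4 - 12\right)\right) = 2 t \left(t + \left(4 - -12\right)\right) = 2 t \left(t + \left(4 + 12\right)\right) = 2 t \left(t + 16\right) = 2 t \left(16 + t\right)$)
$3 v{\left(2 \right)} 9 = 3 \cdot 2 \cdot 2 \left(16 + 2\right) 9 = 3 \cdot 2 \cdot 2 \cdot 18 \cdot 9 = 3 \cdot 72 \cdot 9 = 216 \cdot 9 = 1944$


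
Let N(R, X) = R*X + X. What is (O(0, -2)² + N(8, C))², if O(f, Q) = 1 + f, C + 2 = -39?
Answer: 135424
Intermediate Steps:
C = -41 (C = -2 - 39 = -41)
N(R, X) = X + R*X
(O(0, -2)² + N(8, C))² = ((1 + 0)² - 41*(1 + 8))² = (1² - 41*9)² = (1 - 369)² = (-368)² = 135424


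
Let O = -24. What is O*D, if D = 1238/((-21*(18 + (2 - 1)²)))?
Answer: 9904/133 ≈ 74.466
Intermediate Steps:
D = -1238/399 (D = 1238/((-21*(18 + 1²))) = 1238/((-21*(18 + 1))) = 1238/((-21*19)) = 1238/(-399) = 1238*(-1/399) = -1238/399 ≈ -3.1028)
O*D = -24*(-1238/399) = 9904/133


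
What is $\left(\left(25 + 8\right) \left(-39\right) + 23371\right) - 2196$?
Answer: $19888$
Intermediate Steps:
$\left(\left(25 + 8\right) \left(-39\right) + 23371\right) - 2196 = \left(33 \left(-39\right) + 23371\right) - 2196 = \left(-1287 + 23371\right) - 2196 = 22084 - 2196 = 19888$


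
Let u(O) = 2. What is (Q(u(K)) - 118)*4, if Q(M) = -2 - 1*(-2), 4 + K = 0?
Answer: -472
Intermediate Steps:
K = -4 (K = -4 + 0 = -4)
Q(M) = 0 (Q(M) = -2 + 2 = 0)
(Q(u(K)) - 118)*4 = (0 - 118)*4 = -118*4 = -472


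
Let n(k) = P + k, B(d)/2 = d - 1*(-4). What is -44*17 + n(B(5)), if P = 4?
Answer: -726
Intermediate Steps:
B(d) = 8 + 2*d (B(d) = 2*(d - 1*(-4)) = 2*(d + 4) = 2*(4 + d) = 8 + 2*d)
n(k) = 4 + k
-44*17 + n(B(5)) = -44*17 + (4 + (8 + 2*5)) = -748 + (4 + (8 + 10)) = -748 + (4 + 18) = -748 + 22 = -726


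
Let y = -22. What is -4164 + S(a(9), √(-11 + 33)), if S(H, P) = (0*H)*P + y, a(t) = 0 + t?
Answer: -4186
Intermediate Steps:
a(t) = t
S(H, P) = -22 (S(H, P) = (0*H)*P - 22 = 0*P - 22 = 0 - 22 = -22)
-4164 + S(a(9), √(-11 + 33)) = -4164 - 22 = -4186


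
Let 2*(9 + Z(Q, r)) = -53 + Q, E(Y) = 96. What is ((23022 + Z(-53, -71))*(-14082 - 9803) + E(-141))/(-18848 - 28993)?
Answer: 548399504/47841 ≈ 11463.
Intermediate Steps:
Z(Q, r) = -71/2 + Q/2 (Z(Q, r) = -9 + (-53 + Q)/2 = -9 + (-53/2 + Q/2) = -71/2 + Q/2)
((23022 + Z(-53, -71))*(-14082 - 9803) + E(-141))/(-18848 - 28993) = ((23022 + (-71/2 + (½)*(-53)))*(-14082 - 9803) + 96)/(-18848 - 28993) = ((23022 + (-71/2 - 53/2))*(-23885) + 96)/(-47841) = ((23022 - 62)*(-23885) + 96)*(-1/47841) = (22960*(-23885) + 96)*(-1/47841) = (-548399600 + 96)*(-1/47841) = -548399504*(-1/47841) = 548399504/47841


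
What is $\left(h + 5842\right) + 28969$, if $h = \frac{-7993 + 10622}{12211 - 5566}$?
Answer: $\frac{231321724}{6645} \approx 34811.0$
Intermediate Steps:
$h = \frac{2629}{6645} \approx 0.39564$
$\left(h + 5842\right) + 28969 = \left(\frac{2629}{6645} + 5842\right) + 28969 = \frac{38822719}{6645} + 28969 = \frac{231321724}{6645}$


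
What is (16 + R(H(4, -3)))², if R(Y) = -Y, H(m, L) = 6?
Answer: 100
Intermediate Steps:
(16 + R(H(4, -3)))² = (16 - 1*6)² = (16 - 6)² = 10² = 100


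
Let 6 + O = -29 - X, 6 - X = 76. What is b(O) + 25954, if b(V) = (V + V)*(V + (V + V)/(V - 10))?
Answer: 28600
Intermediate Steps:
X = -70 (X = 6 - 1*76 = 6 - 76 = -70)
O = 35 (O = -6 + (-29 - 1*(-70)) = -6 + (-29 + 70) = -6 + 41 = 35)
b(V) = 2*V*(V + 2*V/(-10 + V)) (b(V) = (2*V)*(V + (2*V)/(-10 + V)) = (2*V)*(V + 2*V/(-10 + V)) = 2*V*(V + 2*V/(-10 + V)))
b(O) + 25954 = 2*35²*(-8 + 35)/(-10 + 35) + 25954 = 2*1225*27/25 + 25954 = 2*1225*(1/25)*27 + 25954 = 2646 + 25954 = 28600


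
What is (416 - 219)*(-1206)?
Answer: -237582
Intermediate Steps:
(416 - 219)*(-1206) = 197*(-1206) = -237582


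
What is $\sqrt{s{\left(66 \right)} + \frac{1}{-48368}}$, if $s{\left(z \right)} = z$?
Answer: $\frac{\sqrt{9650283601}}{12092} \approx 8.124$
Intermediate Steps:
$\sqrt{s{\left(66 \right)} + \frac{1}{-48368}} = \sqrt{66 + \frac{1}{-48368}} = \sqrt{66 - \frac{1}{48368}} = \sqrt{\frac{3192287}{48368}} = \frac{\sqrt{9650283601}}{12092}$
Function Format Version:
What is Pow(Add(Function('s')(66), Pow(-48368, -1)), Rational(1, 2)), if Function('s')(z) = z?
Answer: Mul(Rational(1, 12092), Pow(9650283601, Rational(1, 2))) ≈ 8.1240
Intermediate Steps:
Pow(Add(Function('s')(66), Pow(-48368, -1)), Rational(1, 2)) = Pow(Add(66, Pow(-48368, -1)), Rational(1, 2)) = Pow(Add(66, Rational(-1, 48368)), Rational(1, 2)) = Pow(Rational(3192287, 48368), Rational(1, 2)) = Mul(Rational(1, 12092), Pow(9650283601, Rational(1, 2)))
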